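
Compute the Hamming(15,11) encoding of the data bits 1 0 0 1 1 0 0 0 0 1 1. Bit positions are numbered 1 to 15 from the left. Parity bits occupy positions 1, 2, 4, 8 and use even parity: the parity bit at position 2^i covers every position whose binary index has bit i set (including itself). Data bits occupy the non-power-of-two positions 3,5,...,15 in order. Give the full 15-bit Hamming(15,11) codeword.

Place data bits at non-power-of-two positions: b3=1, b5=0, b6=0, b7=1, b9=1, b10=0, b11=0, b12=0, b13=0, b14=1, b15=1.
p1 = XOR of data positions {3,5,7,9,11,13,15} = 1⊕0⊕1⊕1⊕0⊕0⊕1 = 0
p2 = XOR of data positions {3,6,7,10,11,14,15} = 1⊕0⊕1⊕0⊕0⊕1⊕1 = 0
p4 = XOR of data positions {5,6,7,12,13,14,15} = 0⊕0⊕1⊕0⊕0⊕1⊕1 = 1
p8 = XOR of data positions {9,10,11,12,13,14,15} = 1⊕0⊕0⊕0⊕0⊕1⊕1 = 1
Codeword b1..b15 = 001100111000011

001100111000011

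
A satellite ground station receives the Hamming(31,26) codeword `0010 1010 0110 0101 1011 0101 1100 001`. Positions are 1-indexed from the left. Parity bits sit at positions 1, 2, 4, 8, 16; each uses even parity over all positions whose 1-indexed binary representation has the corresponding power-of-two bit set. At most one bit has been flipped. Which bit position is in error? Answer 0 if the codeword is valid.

26

s1: b1⊕b3⊕b5⊕b7⊕b9⊕b11⊕b13⊕b15⊕b17⊕b19⊕b21⊕b23⊕b25⊕b27⊕b29⊕b31 = 0⊕1⊕1⊕1⊕0⊕1⊕0⊕0⊕1⊕1⊕0⊕0⊕1⊕0⊕0⊕1 = 0
s2: b2⊕b3⊕b6⊕b7⊕b10⊕b11⊕b14⊕b15⊕b18⊕b19⊕b22⊕b23⊕b26⊕b27⊕b30⊕b31 = 0⊕1⊕0⊕1⊕1⊕1⊕1⊕0⊕0⊕1⊕1⊕0⊕1⊕0⊕0⊕1 = 1
s4: b4⊕b5⊕b6⊕b7⊕b12⊕b13⊕b14⊕b15⊕b20⊕b21⊕b22⊕b23⊕b28⊕b29⊕b30⊕b31 = 0⊕1⊕0⊕1⊕0⊕0⊕1⊕0⊕1⊕0⊕1⊕0⊕0⊕0⊕0⊕1 = 0
s8: b8⊕b9⊕b10⊕b11⊕b12⊕b13⊕b14⊕b15⊕b24⊕b25⊕b26⊕b27⊕b28⊕b29⊕b30⊕b31 = 0⊕0⊕1⊕1⊕0⊕0⊕1⊕0⊕1⊕1⊕1⊕0⊕0⊕0⊕0⊕1 = 1
s16: b16⊕b17⊕b18⊕b19⊕b20⊕b21⊕b22⊕b23⊕b24⊕b25⊕b26⊕b27⊕b28⊕b29⊕b30⊕b31 = 1⊕1⊕0⊕1⊕1⊕0⊕1⊕0⊕1⊕1⊕1⊕0⊕0⊕0⊕0⊕1 = 1
Syndrome (s16...s1) = 11010 → position 26.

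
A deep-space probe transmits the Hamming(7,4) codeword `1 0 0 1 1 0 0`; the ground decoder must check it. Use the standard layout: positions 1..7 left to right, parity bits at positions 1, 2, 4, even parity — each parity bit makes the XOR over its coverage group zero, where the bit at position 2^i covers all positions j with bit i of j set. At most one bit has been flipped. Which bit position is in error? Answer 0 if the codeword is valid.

0

s1: b1⊕b3⊕b5⊕b7 = 1⊕0⊕1⊕0 = 0
s2: b2⊕b3⊕b6⊕b7 = 0⊕0⊕0⊕0 = 0
s4: b4⊕b5⊕b6⊕b7 = 1⊕1⊕0⊕0 = 0
Syndrome (s4...s1) = 000 → position 0 (no error).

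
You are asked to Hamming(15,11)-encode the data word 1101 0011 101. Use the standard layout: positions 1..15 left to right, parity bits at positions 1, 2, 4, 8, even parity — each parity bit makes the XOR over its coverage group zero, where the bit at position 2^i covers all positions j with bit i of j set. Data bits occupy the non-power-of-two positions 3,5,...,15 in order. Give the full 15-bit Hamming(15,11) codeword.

001110100011101

Place data bits at non-power-of-two positions: b3=1, b5=1, b6=0, b7=1, b9=0, b10=0, b11=1, b12=1, b13=1, b14=0, b15=1.
p1 = XOR of data positions {3,5,7,9,11,13,15} = 1⊕1⊕1⊕0⊕1⊕1⊕1 = 0
p2 = XOR of data positions {3,6,7,10,11,14,15} = 1⊕0⊕1⊕0⊕1⊕0⊕1 = 0
p4 = XOR of data positions {5,6,7,12,13,14,15} = 1⊕0⊕1⊕1⊕1⊕0⊕1 = 1
p8 = XOR of data positions {9,10,11,12,13,14,15} = 0⊕0⊕1⊕1⊕1⊕0⊕1 = 0
Codeword b1..b15 = 001110100011101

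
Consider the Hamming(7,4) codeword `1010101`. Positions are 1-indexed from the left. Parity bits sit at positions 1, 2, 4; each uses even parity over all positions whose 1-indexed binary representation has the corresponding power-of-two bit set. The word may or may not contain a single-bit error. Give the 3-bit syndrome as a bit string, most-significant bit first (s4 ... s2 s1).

000

s1: b1⊕b3⊕b5⊕b7 = 1⊕1⊕1⊕1 = 0
s2: b2⊕b3⊕b6⊕b7 = 0⊕1⊕0⊕1 = 0
s4: b4⊕b5⊕b6⊕b7 = 0⊕1⊕0⊕1 = 0
Syndrome (s4...s1) = 000 → position 0 (no error).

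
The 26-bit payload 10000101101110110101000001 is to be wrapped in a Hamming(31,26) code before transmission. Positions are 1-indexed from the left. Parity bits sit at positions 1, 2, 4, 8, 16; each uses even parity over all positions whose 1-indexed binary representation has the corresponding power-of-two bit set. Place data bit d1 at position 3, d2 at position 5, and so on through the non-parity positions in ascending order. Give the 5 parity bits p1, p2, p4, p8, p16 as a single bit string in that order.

00101

Place data bits at non-power-of-two positions: b3=1, b5=0, b6=0, b7=0, b9=0, b10=1, b11=0, b12=1, b13=1, b14=0, b15=1, b17=1, b18=1, b19=0, b20=1, b21=1, b22=0, b23=1, b24=0, b25=1, b26=0, b27=0, b28=0, b29=0, b30=0, b31=1.
p1 = XOR of data positions {3,5,7,9,11,13,15,17,19,21,23,25,27,29,31} = 1⊕0⊕0⊕0⊕0⊕1⊕1⊕1⊕0⊕1⊕1⊕1⊕0⊕0⊕1 = 0
p2 = XOR of data positions {3,6,7,10,11,14,15,18,19,22,23,26,27,30,31} = 1⊕0⊕0⊕1⊕0⊕0⊕1⊕1⊕0⊕0⊕1⊕0⊕0⊕0⊕1 = 0
p4 = XOR of data positions {5,6,7,12,13,14,15,20,21,22,23,28,29,30,31} = 0⊕0⊕0⊕1⊕1⊕0⊕1⊕1⊕1⊕0⊕1⊕0⊕0⊕0⊕1 = 1
p8 = XOR of data positions {9,10,11,12,13,14,15,24,25,26,27,28,29,30,31} = 0⊕1⊕0⊕1⊕1⊕0⊕1⊕0⊕1⊕0⊕0⊕0⊕0⊕0⊕1 = 0
p16 = XOR of data positions {17,18,19,20,21,22,23,24,25,26,27,28,29,30,31} = 1⊕1⊕0⊕1⊕1⊕0⊕1⊕0⊕1⊕0⊕0⊕0⊕0⊕0⊕1 = 1
Parity bits p1,p2,p4,p8,p16 = 00101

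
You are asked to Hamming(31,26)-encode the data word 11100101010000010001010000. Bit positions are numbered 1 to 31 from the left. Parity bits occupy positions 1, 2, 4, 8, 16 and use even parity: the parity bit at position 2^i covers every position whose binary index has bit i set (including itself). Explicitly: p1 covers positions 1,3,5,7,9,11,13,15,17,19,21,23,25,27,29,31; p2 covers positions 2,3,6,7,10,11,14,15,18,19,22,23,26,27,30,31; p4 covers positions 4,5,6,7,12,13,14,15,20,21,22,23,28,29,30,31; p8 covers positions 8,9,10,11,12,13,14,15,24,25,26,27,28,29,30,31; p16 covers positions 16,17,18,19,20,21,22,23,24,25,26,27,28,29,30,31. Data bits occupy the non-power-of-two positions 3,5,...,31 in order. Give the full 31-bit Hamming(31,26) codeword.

Place data bits at non-power-of-two positions: b3=1, b5=1, b6=1, b7=0, b9=0, b10=1, b11=0, b12=1, b13=0, b14=1, b15=0, b17=0, b18=0, b19=0, b20=0, b21=1, b22=0, b23=0, b24=0, b25=1, b26=0, b27=1, b28=0, b29=0, b30=0, b31=0.
p1 = XOR of data positions {3,5,7,9,11,13,15,17,19,21,23,25,27,29,31} = 1⊕1⊕0⊕0⊕0⊕0⊕0⊕0⊕0⊕1⊕0⊕1⊕1⊕0⊕0 = 1
p2 = XOR of data positions {3,6,7,10,11,14,15,18,19,22,23,26,27,30,31} = 1⊕1⊕0⊕1⊕0⊕1⊕0⊕0⊕0⊕0⊕0⊕0⊕1⊕0⊕0 = 1
p4 = XOR of data positions {5,6,7,12,13,14,15,20,21,22,23,28,29,30,31} = 1⊕1⊕0⊕1⊕0⊕1⊕0⊕0⊕1⊕0⊕0⊕0⊕0⊕0⊕0 = 1
p8 = XOR of data positions {9,10,11,12,13,14,15,24,25,26,27,28,29,30,31} = 0⊕1⊕0⊕1⊕0⊕1⊕0⊕0⊕1⊕0⊕1⊕0⊕0⊕0⊕0 = 1
p16 = XOR of data positions {17,18,19,20,21,22,23,24,25,26,27,28,29,30,31} = 0⊕0⊕0⊕0⊕1⊕0⊕0⊕0⊕1⊕0⊕1⊕0⊕0⊕0⊕0 = 1
Codeword b1..b31 = 1111110101010101000010001010000

1111110101010101000010001010000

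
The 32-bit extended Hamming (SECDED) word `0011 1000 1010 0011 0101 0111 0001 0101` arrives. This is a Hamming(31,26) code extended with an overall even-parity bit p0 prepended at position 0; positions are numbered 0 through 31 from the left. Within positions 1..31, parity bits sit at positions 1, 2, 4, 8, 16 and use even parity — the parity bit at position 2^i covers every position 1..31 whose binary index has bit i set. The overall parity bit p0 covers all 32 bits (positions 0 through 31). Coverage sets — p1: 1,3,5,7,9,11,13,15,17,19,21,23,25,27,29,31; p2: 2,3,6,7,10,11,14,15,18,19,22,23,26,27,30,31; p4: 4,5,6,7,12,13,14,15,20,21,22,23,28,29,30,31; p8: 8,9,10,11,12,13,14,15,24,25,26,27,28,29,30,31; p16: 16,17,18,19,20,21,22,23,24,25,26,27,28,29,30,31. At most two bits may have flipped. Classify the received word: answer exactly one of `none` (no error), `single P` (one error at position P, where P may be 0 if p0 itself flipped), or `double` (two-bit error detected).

s1: b1⊕b3⊕b5⊕b7⊕b9⊕b11⊕b13⊕b15⊕b17⊕b19⊕b21⊕b23⊕b25⊕b27⊕b29⊕b31 = 0⊕1⊕0⊕0⊕0⊕0⊕0⊕1⊕1⊕1⊕1⊕1⊕0⊕1⊕1⊕1 = 1
s2: b2⊕b3⊕b6⊕b7⊕b10⊕b11⊕b14⊕b15⊕b18⊕b19⊕b22⊕b23⊕b26⊕b27⊕b30⊕b31 = 1⊕1⊕0⊕0⊕1⊕0⊕1⊕1⊕0⊕1⊕1⊕1⊕0⊕1⊕0⊕1 = 0
s4: b4⊕b5⊕b6⊕b7⊕b12⊕b13⊕b14⊕b15⊕b20⊕b21⊕b22⊕b23⊕b28⊕b29⊕b30⊕b31 = 1⊕0⊕0⊕0⊕0⊕0⊕1⊕1⊕0⊕1⊕1⊕1⊕0⊕1⊕0⊕1 = 0
s8: b8⊕b9⊕b10⊕b11⊕b12⊕b13⊕b14⊕b15⊕b24⊕b25⊕b26⊕b27⊕b28⊕b29⊕b30⊕b31 = 1⊕0⊕1⊕0⊕0⊕0⊕1⊕1⊕0⊕0⊕0⊕1⊕0⊕1⊕0⊕1 = 1
s16: b16⊕b17⊕b18⊕b19⊕b20⊕b21⊕b22⊕b23⊕b24⊕b25⊕b26⊕b27⊕b28⊕b29⊕b30⊕b31 = 0⊕1⊕0⊕1⊕0⊕1⊕1⊕1⊕0⊕0⊕0⊕1⊕0⊕1⊕0⊕1 = 0
Syndrome (s16...s1) = 01001 → position 9.
Overall parity (XOR of all 32 bits, including p0): 0⊕0⊕1⊕1⊕1⊕0⊕0⊕0⊕1⊕0⊕1⊕0⊕0⊕0⊕1⊕1⊕0⊕1⊕0⊕1⊕0⊕1⊕1⊕1⊕0⊕0⊕0⊕1⊕0⊕1⊕0⊕1 = 1
Overall=1, syndrome position=9 → single-bit error at position 9.

single 9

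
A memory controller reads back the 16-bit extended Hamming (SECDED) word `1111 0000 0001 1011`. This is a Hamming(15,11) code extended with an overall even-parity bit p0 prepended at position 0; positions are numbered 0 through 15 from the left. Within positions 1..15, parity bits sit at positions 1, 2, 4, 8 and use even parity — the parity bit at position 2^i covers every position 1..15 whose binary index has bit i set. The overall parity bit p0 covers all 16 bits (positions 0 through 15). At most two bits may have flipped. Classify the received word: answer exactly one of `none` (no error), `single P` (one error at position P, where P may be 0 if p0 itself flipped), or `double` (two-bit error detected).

double

s1: b1⊕b3⊕b5⊕b7⊕b9⊕b11⊕b13⊕b15 = 1⊕1⊕0⊕0⊕0⊕1⊕0⊕1 = 0
s2: b2⊕b3⊕b6⊕b7⊕b10⊕b11⊕b14⊕b15 = 1⊕1⊕0⊕0⊕0⊕1⊕1⊕1 = 1
s4: b4⊕b5⊕b6⊕b7⊕b12⊕b13⊕b14⊕b15 = 0⊕0⊕0⊕0⊕1⊕0⊕1⊕1 = 1
s8: b8⊕b9⊕b10⊕b11⊕b12⊕b13⊕b14⊕b15 = 0⊕0⊕0⊕1⊕1⊕0⊕1⊕1 = 0
Syndrome (s8...s1) = 0110 → position 6.
Overall parity (XOR of all 16 bits, including p0): 1⊕1⊕1⊕1⊕0⊕0⊕0⊕0⊕0⊕0⊕0⊕1⊕1⊕0⊕1⊕1 = 0
Overall=0, syndrome position=6 → double-bit error detected (uncorrectable).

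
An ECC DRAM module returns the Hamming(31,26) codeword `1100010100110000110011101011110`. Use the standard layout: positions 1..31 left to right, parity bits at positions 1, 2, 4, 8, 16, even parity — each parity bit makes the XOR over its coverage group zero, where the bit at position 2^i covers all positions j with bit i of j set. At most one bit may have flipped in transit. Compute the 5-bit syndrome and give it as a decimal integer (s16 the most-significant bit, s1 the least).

s1: b1⊕b3⊕b5⊕b7⊕b9⊕b11⊕b13⊕b15⊕b17⊕b19⊕b21⊕b23⊕b25⊕b27⊕b29⊕b31 = 1⊕0⊕0⊕0⊕0⊕1⊕0⊕0⊕1⊕0⊕1⊕1⊕1⊕1⊕1⊕0 = 0
s2: b2⊕b3⊕b6⊕b7⊕b10⊕b11⊕b14⊕b15⊕b18⊕b19⊕b22⊕b23⊕b26⊕b27⊕b30⊕b31 = 1⊕0⊕1⊕0⊕0⊕1⊕0⊕0⊕1⊕0⊕1⊕1⊕0⊕1⊕1⊕0 = 0
s4: b4⊕b5⊕b6⊕b7⊕b12⊕b13⊕b14⊕b15⊕b20⊕b21⊕b22⊕b23⊕b28⊕b29⊕b30⊕b31 = 0⊕0⊕1⊕0⊕1⊕0⊕0⊕0⊕0⊕1⊕1⊕1⊕1⊕1⊕1⊕0 = 0
s8: b8⊕b9⊕b10⊕b11⊕b12⊕b13⊕b14⊕b15⊕b24⊕b25⊕b26⊕b27⊕b28⊕b29⊕b30⊕b31 = 1⊕0⊕0⊕1⊕1⊕0⊕0⊕0⊕0⊕1⊕0⊕1⊕1⊕1⊕1⊕0 = 0
s16: b16⊕b17⊕b18⊕b19⊕b20⊕b21⊕b22⊕b23⊕b24⊕b25⊕b26⊕b27⊕b28⊕b29⊕b30⊕b31 = 0⊕1⊕1⊕0⊕0⊕1⊕1⊕1⊕0⊕1⊕0⊕1⊕1⊕1⊕1⊕0 = 0
Syndrome (s16...s1) = 00000 → position 0 (no error).

0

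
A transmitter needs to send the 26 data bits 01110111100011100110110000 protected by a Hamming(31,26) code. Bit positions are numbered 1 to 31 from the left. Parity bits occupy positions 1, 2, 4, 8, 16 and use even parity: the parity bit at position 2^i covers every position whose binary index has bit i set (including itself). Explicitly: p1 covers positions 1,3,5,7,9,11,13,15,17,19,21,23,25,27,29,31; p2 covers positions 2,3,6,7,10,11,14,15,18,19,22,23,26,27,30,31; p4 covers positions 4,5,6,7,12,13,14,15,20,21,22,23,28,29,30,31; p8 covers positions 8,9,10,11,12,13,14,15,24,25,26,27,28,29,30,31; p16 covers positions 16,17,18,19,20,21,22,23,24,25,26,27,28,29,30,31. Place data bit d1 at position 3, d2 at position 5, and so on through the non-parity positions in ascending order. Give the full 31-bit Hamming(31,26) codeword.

1101111101111001011100110110000

Place data bits at non-power-of-two positions: b3=0, b5=1, b6=1, b7=1, b9=0, b10=1, b11=1, b12=1, b13=1, b14=0, b15=0, b17=0, b18=1, b19=1, b20=1, b21=0, b22=0, b23=1, b24=1, b25=0, b26=1, b27=1, b28=0, b29=0, b30=0, b31=0.
p1 = XOR of data positions {3,5,7,9,11,13,15,17,19,21,23,25,27,29,31} = 0⊕1⊕1⊕0⊕1⊕1⊕0⊕0⊕1⊕0⊕1⊕0⊕1⊕0⊕0 = 1
p2 = XOR of data positions {3,6,7,10,11,14,15,18,19,22,23,26,27,30,31} = 0⊕1⊕1⊕1⊕1⊕0⊕0⊕1⊕1⊕0⊕1⊕1⊕1⊕0⊕0 = 1
p4 = XOR of data positions {5,6,7,12,13,14,15,20,21,22,23,28,29,30,31} = 1⊕1⊕1⊕1⊕1⊕0⊕0⊕1⊕0⊕0⊕1⊕0⊕0⊕0⊕0 = 1
p8 = XOR of data positions {9,10,11,12,13,14,15,24,25,26,27,28,29,30,31} = 0⊕1⊕1⊕1⊕1⊕0⊕0⊕1⊕0⊕1⊕1⊕0⊕0⊕0⊕0 = 1
p16 = XOR of data positions {17,18,19,20,21,22,23,24,25,26,27,28,29,30,31} = 0⊕1⊕1⊕1⊕0⊕0⊕1⊕1⊕0⊕1⊕1⊕0⊕0⊕0⊕0 = 1
Codeword b1..b31 = 1101111101111001011100110110000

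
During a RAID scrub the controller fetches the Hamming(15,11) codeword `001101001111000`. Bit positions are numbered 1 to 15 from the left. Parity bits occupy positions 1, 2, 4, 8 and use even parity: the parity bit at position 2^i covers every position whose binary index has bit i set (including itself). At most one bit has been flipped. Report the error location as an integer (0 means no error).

s1: b1⊕b3⊕b5⊕b7⊕b9⊕b11⊕b13⊕b15 = 0⊕1⊕0⊕0⊕1⊕1⊕0⊕0 = 1
s2: b2⊕b3⊕b6⊕b7⊕b10⊕b11⊕b14⊕b15 = 0⊕1⊕1⊕0⊕1⊕1⊕0⊕0 = 0
s4: b4⊕b5⊕b6⊕b7⊕b12⊕b13⊕b14⊕b15 = 1⊕0⊕1⊕0⊕1⊕0⊕0⊕0 = 1
s8: b8⊕b9⊕b10⊕b11⊕b12⊕b13⊕b14⊕b15 = 0⊕1⊕1⊕1⊕1⊕0⊕0⊕0 = 0
Syndrome (s8...s1) = 0101 → position 5.

5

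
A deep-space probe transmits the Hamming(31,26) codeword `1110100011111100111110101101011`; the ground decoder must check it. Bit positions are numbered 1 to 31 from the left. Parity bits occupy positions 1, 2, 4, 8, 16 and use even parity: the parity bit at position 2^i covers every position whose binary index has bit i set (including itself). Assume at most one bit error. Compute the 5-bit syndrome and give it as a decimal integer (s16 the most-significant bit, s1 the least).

s1: b1⊕b3⊕b5⊕b7⊕b9⊕b11⊕b13⊕b15⊕b17⊕b19⊕b21⊕b23⊕b25⊕b27⊕b29⊕b31 = 1⊕1⊕1⊕0⊕1⊕1⊕1⊕0⊕1⊕1⊕1⊕1⊕1⊕0⊕0⊕1 = 0
s2: b2⊕b3⊕b6⊕b7⊕b10⊕b11⊕b14⊕b15⊕b18⊕b19⊕b22⊕b23⊕b26⊕b27⊕b30⊕b31 = 1⊕1⊕0⊕0⊕1⊕1⊕1⊕0⊕1⊕1⊕0⊕1⊕1⊕0⊕1⊕1 = 1
s4: b4⊕b5⊕b6⊕b7⊕b12⊕b13⊕b14⊕b15⊕b20⊕b21⊕b22⊕b23⊕b28⊕b29⊕b30⊕b31 = 0⊕1⊕0⊕0⊕1⊕1⊕1⊕0⊕1⊕1⊕0⊕1⊕1⊕0⊕1⊕1 = 0
s8: b8⊕b9⊕b10⊕b11⊕b12⊕b13⊕b14⊕b15⊕b24⊕b25⊕b26⊕b27⊕b28⊕b29⊕b30⊕b31 = 0⊕1⊕1⊕1⊕1⊕1⊕1⊕0⊕0⊕1⊕1⊕0⊕1⊕0⊕1⊕1 = 1
s16: b16⊕b17⊕b18⊕b19⊕b20⊕b21⊕b22⊕b23⊕b24⊕b25⊕b26⊕b27⊕b28⊕b29⊕b30⊕b31 = 0⊕1⊕1⊕1⊕1⊕1⊕0⊕1⊕0⊕1⊕1⊕0⊕1⊕0⊕1⊕1 = 1
Syndrome (s16...s1) = 11010 → position 26.

26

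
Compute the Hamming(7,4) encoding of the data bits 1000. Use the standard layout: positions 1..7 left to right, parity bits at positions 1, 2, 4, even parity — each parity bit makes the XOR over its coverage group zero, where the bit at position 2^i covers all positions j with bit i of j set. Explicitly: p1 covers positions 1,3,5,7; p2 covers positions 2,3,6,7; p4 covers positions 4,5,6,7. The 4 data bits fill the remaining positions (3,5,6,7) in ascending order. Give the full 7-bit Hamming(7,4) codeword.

Place data bits at non-power-of-two positions: b3=1, b5=0, b6=0, b7=0.
p1 = XOR of data positions {3,5,7} = 1⊕0⊕0 = 1
p2 = XOR of data positions {3,6,7} = 1⊕0⊕0 = 1
p4 = XOR of data positions {5,6,7} = 0⊕0⊕0 = 0
Codeword b1..b7 = 1110000

1110000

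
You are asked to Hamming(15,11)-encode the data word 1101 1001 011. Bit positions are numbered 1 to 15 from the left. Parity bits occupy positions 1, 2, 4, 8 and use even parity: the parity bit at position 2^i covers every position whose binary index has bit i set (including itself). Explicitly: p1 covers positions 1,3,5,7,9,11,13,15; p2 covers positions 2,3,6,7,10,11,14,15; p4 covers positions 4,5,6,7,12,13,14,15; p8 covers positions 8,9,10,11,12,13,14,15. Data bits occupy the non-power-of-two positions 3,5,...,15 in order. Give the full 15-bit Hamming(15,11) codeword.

101110101001011

Place data bits at non-power-of-two positions: b3=1, b5=1, b6=0, b7=1, b9=1, b10=0, b11=0, b12=1, b13=0, b14=1, b15=1.
p1 = XOR of data positions {3,5,7,9,11,13,15} = 1⊕1⊕1⊕1⊕0⊕0⊕1 = 1
p2 = XOR of data positions {3,6,7,10,11,14,15} = 1⊕0⊕1⊕0⊕0⊕1⊕1 = 0
p4 = XOR of data positions {5,6,7,12,13,14,15} = 1⊕0⊕1⊕1⊕0⊕1⊕1 = 1
p8 = XOR of data positions {9,10,11,12,13,14,15} = 1⊕0⊕0⊕1⊕0⊕1⊕1 = 0
Codeword b1..b15 = 101110101001011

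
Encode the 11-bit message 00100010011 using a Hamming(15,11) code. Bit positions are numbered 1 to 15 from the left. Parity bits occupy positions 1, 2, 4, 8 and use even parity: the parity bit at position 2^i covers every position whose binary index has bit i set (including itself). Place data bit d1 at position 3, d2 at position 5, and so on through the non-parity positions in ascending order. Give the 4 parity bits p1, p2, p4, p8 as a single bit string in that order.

Place data bits at non-power-of-two positions: b3=0, b5=0, b6=1, b7=0, b9=0, b10=0, b11=1, b12=0, b13=0, b14=1, b15=1.
p1 = XOR of data positions {3,5,7,9,11,13,15} = 0⊕0⊕0⊕0⊕1⊕0⊕1 = 0
p2 = XOR of data positions {3,6,7,10,11,14,15} = 0⊕1⊕0⊕0⊕1⊕1⊕1 = 0
p4 = XOR of data positions {5,6,7,12,13,14,15} = 0⊕1⊕0⊕0⊕0⊕1⊕1 = 1
p8 = XOR of data positions {9,10,11,12,13,14,15} = 0⊕0⊕1⊕0⊕0⊕1⊕1 = 1
Parity bits p1,p2,p4,p8 = 0011

0011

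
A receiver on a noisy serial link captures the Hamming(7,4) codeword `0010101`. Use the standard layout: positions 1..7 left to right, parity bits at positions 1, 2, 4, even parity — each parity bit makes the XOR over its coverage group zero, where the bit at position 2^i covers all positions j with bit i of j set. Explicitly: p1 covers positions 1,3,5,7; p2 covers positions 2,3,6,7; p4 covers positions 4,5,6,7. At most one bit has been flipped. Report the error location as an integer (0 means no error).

1

s1: b1⊕b3⊕b5⊕b7 = 0⊕1⊕1⊕1 = 1
s2: b2⊕b3⊕b6⊕b7 = 0⊕1⊕0⊕1 = 0
s4: b4⊕b5⊕b6⊕b7 = 0⊕1⊕0⊕1 = 0
Syndrome (s4...s1) = 001 → position 1.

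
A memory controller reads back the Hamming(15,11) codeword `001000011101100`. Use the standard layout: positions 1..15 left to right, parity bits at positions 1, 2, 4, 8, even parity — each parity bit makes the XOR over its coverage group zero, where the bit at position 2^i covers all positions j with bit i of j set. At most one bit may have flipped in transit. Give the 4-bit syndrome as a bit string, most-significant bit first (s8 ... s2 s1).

s1: b1⊕b3⊕b5⊕b7⊕b9⊕b11⊕b13⊕b15 = 0⊕1⊕0⊕0⊕1⊕0⊕1⊕0 = 1
s2: b2⊕b3⊕b6⊕b7⊕b10⊕b11⊕b14⊕b15 = 0⊕1⊕0⊕0⊕1⊕0⊕0⊕0 = 0
s4: b4⊕b5⊕b6⊕b7⊕b12⊕b13⊕b14⊕b15 = 0⊕0⊕0⊕0⊕1⊕1⊕0⊕0 = 0
s8: b8⊕b9⊕b10⊕b11⊕b12⊕b13⊕b14⊕b15 = 1⊕1⊕1⊕0⊕1⊕1⊕0⊕0 = 1
Syndrome (s8...s1) = 1001 → position 9.

1001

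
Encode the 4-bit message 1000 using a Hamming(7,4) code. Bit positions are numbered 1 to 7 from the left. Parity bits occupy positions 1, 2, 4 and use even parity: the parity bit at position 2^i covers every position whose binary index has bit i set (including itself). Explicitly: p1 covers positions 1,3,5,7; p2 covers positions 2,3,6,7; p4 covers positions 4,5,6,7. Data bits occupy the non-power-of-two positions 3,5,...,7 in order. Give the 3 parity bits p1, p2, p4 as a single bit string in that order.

110

Place data bits at non-power-of-two positions: b3=1, b5=0, b6=0, b7=0.
p1 = XOR of data positions {3,5,7} = 1⊕0⊕0 = 1
p2 = XOR of data positions {3,6,7} = 1⊕0⊕0 = 1
p4 = XOR of data positions {5,6,7} = 0⊕0⊕0 = 0
Parity bits p1,p2,p4 = 110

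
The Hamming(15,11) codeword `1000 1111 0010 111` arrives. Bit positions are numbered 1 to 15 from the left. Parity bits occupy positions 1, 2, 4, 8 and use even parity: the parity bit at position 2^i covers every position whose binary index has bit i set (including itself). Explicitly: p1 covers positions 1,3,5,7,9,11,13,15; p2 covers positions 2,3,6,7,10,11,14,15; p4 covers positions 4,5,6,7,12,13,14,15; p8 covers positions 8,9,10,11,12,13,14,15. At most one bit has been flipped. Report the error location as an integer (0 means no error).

s1: b1⊕b3⊕b5⊕b7⊕b9⊕b11⊕b13⊕b15 = 1⊕0⊕1⊕1⊕0⊕1⊕1⊕1 = 0
s2: b2⊕b3⊕b6⊕b7⊕b10⊕b11⊕b14⊕b15 = 0⊕0⊕1⊕1⊕0⊕1⊕1⊕1 = 1
s4: b4⊕b5⊕b6⊕b7⊕b12⊕b13⊕b14⊕b15 = 0⊕1⊕1⊕1⊕0⊕1⊕1⊕1 = 0
s8: b8⊕b9⊕b10⊕b11⊕b12⊕b13⊕b14⊕b15 = 1⊕0⊕0⊕1⊕0⊕1⊕1⊕1 = 1
Syndrome (s8...s1) = 1010 → position 10.

10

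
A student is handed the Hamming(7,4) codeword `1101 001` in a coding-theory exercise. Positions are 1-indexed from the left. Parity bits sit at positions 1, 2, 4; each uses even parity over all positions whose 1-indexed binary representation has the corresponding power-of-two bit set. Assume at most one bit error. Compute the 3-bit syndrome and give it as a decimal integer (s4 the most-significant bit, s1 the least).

0

s1: b1⊕b3⊕b5⊕b7 = 1⊕0⊕0⊕1 = 0
s2: b2⊕b3⊕b6⊕b7 = 1⊕0⊕0⊕1 = 0
s4: b4⊕b5⊕b6⊕b7 = 1⊕0⊕0⊕1 = 0
Syndrome (s4...s1) = 000 → position 0 (no error).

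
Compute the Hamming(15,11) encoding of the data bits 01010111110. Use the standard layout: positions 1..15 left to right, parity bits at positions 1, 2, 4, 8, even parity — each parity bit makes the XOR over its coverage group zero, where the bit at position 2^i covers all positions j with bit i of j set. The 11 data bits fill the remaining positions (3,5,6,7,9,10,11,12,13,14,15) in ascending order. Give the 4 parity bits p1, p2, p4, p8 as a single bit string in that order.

Place data bits at non-power-of-two positions: b3=0, b5=1, b6=0, b7=1, b9=0, b10=1, b11=1, b12=1, b13=1, b14=1, b15=0.
p1 = XOR of data positions {3,5,7,9,11,13,15} = 0⊕1⊕1⊕0⊕1⊕1⊕0 = 0
p2 = XOR of data positions {3,6,7,10,11,14,15} = 0⊕0⊕1⊕1⊕1⊕1⊕0 = 0
p4 = XOR of data positions {5,6,7,12,13,14,15} = 1⊕0⊕1⊕1⊕1⊕1⊕0 = 1
p8 = XOR of data positions {9,10,11,12,13,14,15} = 0⊕1⊕1⊕1⊕1⊕1⊕0 = 1
Parity bits p1,p2,p4,p8 = 0011

0011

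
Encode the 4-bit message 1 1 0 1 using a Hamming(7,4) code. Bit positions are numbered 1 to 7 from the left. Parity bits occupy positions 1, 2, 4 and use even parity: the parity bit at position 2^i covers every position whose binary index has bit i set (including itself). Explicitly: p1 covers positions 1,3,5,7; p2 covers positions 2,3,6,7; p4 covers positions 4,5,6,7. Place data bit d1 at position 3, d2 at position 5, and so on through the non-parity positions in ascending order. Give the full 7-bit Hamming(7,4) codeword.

1010101

Place data bits at non-power-of-two positions: b3=1, b5=1, b6=0, b7=1.
p1 = XOR of data positions {3,5,7} = 1⊕1⊕1 = 1
p2 = XOR of data positions {3,6,7} = 1⊕0⊕1 = 0
p4 = XOR of data positions {5,6,7} = 1⊕0⊕1 = 0
Codeword b1..b7 = 1010101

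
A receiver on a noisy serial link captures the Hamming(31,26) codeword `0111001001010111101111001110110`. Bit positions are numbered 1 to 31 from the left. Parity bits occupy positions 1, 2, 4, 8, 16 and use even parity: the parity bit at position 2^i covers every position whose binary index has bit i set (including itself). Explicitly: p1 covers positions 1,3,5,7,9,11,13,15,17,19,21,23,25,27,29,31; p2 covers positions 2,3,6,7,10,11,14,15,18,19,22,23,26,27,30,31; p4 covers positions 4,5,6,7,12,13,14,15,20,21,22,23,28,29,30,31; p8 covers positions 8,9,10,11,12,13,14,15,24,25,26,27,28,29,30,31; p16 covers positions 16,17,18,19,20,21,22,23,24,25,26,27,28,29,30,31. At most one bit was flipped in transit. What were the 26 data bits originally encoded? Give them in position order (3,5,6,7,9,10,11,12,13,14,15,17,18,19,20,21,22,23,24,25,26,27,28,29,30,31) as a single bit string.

10010101011101111001100110

s1: b1⊕b3⊕b5⊕b7⊕b9⊕b11⊕b13⊕b15⊕b17⊕b19⊕b21⊕b23⊕b25⊕b27⊕b29⊕b31 = 0⊕1⊕0⊕1⊕0⊕0⊕0⊕1⊕1⊕1⊕1⊕0⊕1⊕1⊕1⊕0 = 1
s2: b2⊕b3⊕b6⊕b7⊕b10⊕b11⊕b14⊕b15⊕b18⊕b19⊕b22⊕b23⊕b26⊕b27⊕b30⊕b31 = 1⊕1⊕0⊕1⊕1⊕0⊕1⊕1⊕0⊕1⊕1⊕0⊕1⊕1⊕1⊕0 = 1
s4: b4⊕b5⊕b6⊕b7⊕b12⊕b13⊕b14⊕b15⊕b20⊕b21⊕b22⊕b23⊕b28⊕b29⊕b30⊕b31 = 1⊕0⊕0⊕1⊕1⊕0⊕1⊕1⊕1⊕1⊕1⊕0⊕0⊕1⊕1⊕0 = 0
s8: b8⊕b9⊕b10⊕b11⊕b12⊕b13⊕b14⊕b15⊕b24⊕b25⊕b26⊕b27⊕b28⊕b29⊕b30⊕b31 = 0⊕0⊕1⊕0⊕1⊕0⊕1⊕1⊕0⊕1⊕1⊕1⊕0⊕1⊕1⊕0 = 1
s16: b16⊕b17⊕b18⊕b19⊕b20⊕b21⊕b22⊕b23⊕b24⊕b25⊕b26⊕b27⊕b28⊕b29⊕b30⊕b31 = 1⊕1⊕0⊕1⊕1⊕1⊕1⊕0⊕0⊕1⊕1⊕1⊕0⊕1⊕1⊕0 = 1
Syndrome (s16...s1) = 11011 → position 27.
Flip bit 27: corrected codeword = 0111001001010111101111001100110
Data bits at positions 3,5,6,7,9,10,11,12,13,14,15,17,18,19,20,21,22,23,24,25,26,27,28,29,30,31: 10010101011101111001100110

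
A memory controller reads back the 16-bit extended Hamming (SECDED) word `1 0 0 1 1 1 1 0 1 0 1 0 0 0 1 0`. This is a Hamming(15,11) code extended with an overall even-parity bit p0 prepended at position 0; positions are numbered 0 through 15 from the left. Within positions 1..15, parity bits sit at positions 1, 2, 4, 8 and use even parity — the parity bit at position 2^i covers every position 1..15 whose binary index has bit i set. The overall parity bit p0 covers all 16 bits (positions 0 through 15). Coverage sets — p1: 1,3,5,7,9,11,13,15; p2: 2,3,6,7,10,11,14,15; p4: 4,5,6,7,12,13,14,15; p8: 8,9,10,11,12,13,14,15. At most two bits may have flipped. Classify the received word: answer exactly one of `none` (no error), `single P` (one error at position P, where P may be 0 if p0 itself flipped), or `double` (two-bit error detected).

s1: b1⊕b3⊕b5⊕b7⊕b9⊕b11⊕b13⊕b15 = 0⊕1⊕1⊕0⊕0⊕0⊕0⊕0 = 0
s2: b2⊕b3⊕b6⊕b7⊕b10⊕b11⊕b14⊕b15 = 0⊕1⊕1⊕0⊕1⊕0⊕1⊕0 = 0
s4: b4⊕b5⊕b6⊕b7⊕b12⊕b13⊕b14⊕b15 = 1⊕1⊕1⊕0⊕0⊕0⊕1⊕0 = 0
s8: b8⊕b9⊕b10⊕b11⊕b12⊕b13⊕b14⊕b15 = 1⊕0⊕1⊕0⊕0⊕0⊕1⊕0 = 1
Syndrome (s8...s1) = 1000 → position 8.
Overall parity (XOR of all 16 bits, including p0): 1⊕0⊕0⊕1⊕1⊕1⊕1⊕0⊕1⊕0⊕1⊕0⊕0⊕0⊕1⊕0 = 0
Overall=0, syndrome position=8 → double-bit error detected (uncorrectable).

double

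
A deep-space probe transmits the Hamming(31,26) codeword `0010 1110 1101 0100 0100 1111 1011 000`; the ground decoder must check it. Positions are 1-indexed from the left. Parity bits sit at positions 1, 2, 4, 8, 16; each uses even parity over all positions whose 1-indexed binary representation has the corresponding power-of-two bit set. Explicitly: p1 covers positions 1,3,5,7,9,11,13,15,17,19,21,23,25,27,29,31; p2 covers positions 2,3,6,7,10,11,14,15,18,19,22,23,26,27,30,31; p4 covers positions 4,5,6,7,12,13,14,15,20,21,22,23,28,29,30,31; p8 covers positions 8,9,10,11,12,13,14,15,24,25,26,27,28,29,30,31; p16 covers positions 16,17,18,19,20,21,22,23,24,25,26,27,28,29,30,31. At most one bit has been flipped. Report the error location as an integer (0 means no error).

s1: b1⊕b3⊕b5⊕b7⊕b9⊕b11⊕b13⊕b15⊕b17⊕b19⊕b21⊕b23⊕b25⊕b27⊕b29⊕b31 = 0⊕1⊕1⊕1⊕1⊕0⊕0⊕0⊕0⊕0⊕1⊕1⊕1⊕1⊕0⊕0 = 0
s2: b2⊕b3⊕b6⊕b7⊕b10⊕b11⊕b14⊕b15⊕b18⊕b19⊕b22⊕b23⊕b26⊕b27⊕b30⊕b31 = 0⊕1⊕1⊕1⊕1⊕0⊕1⊕0⊕1⊕0⊕1⊕1⊕0⊕1⊕0⊕0 = 1
s4: b4⊕b5⊕b6⊕b7⊕b12⊕b13⊕b14⊕b15⊕b20⊕b21⊕b22⊕b23⊕b28⊕b29⊕b30⊕b31 = 0⊕1⊕1⊕1⊕1⊕0⊕1⊕0⊕0⊕1⊕1⊕1⊕1⊕0⊕0⊕0 = 1
s8: b8⊕b9⊕b10⊕b11⊕b12⊕b13⊕b14⊕b15⊕b24⊕b25⊕b26⊕b27⊕b28⊕b29⊕b30⊕b31 = 0⊕1⊕1⊕0⊕1⊕0⊕1⊕0⊕1⊕1⊕0⊕1⊕1⊕0⊕0⊕0 = 0
s16: b16⊕b17⊕b18⊕b19⊕b20⊕b21⊕b22⊕b23⊕b24⊕b25⊕b26⊕b27⊕b28⊕b29⊕b30⊕b31 = 0⊕0⊕1⊕0⊕0⊕1⊕1⊕1⊕1⊕1⊕0⊕1⊕1⊕0⊕0⊕0 = 0
Syndrome (s16...s1) = 00110 → position 6.

6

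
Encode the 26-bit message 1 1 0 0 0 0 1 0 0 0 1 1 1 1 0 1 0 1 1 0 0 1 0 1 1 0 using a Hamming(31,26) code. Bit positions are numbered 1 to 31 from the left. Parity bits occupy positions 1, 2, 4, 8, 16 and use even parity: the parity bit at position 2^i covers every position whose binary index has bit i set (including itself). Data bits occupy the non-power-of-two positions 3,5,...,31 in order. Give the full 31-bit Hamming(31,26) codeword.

Place data bits at non-power-of-two positions: b3=1, b5=1, b6=0, b7=0, b9=0, b10=0, b11=1, b12=0, b13=0, b14=0, b15=1, b17=1, b18=1, b19=1, b20=0, b21=1, b22=0, b23=1, b24=1, b25=0, b26=0, b27=1, b28=0, b29=1, b30=1, b31=0.
p1 = XOR of data positions {3,5,7,9,11,13,15,17,19,21,23,25,27,29,31} = 1⊕1⊕0⊕0⊕1⊕0⊕1⊕1⊕1⊕1⊕1⊕0⊕1⊕1⊕0 = 0
p2 = XOR of data positions {3,6,7,10,11,14,15,18,19,22,23,26,27,30,31} = 1⊕0⊕0⊕0⊕1⊕0⊕1⊕1⊕1⊕0⊕1⊕0⊕1⊕1⊕0 = 0
p4 = XOR of data positions {5,6,7,12,13,14,15,20,21,22,23,28,29,30,31} = 1⊕0⊕0⊕0⊕0⊕0⊕1⊕0⊕1⊕0⊕1⊕0⊕1⊕1⊕0 = 0
p8 = XOR of data positions {9,10,11,12,13,14,15,24,25,26,27,28,29,30,31} = 0⊕0⊕1⊕0⊕0⊕0⊕1⊕1⊕0⊕0⊕1⊕0⊕1⊕1⊕0 = 0
p16 = XOR of data positions {17,18,19,20,21,22,23,24,25,26,27,28,29,30,31} = 1⊕1⊕1⊕0⊕1⊕0⊕1⊕1⊕0⊕0⊕1⊕0⊕1⊕1⊕0 = 1
Codeword b1..b31 = 0010100000100011111010110010110

0010100000100011111010110010110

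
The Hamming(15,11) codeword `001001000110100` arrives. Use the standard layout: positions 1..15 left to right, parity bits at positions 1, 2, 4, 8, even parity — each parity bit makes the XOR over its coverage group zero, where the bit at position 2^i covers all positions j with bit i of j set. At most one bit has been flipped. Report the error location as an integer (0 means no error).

s1: b1⊕b3⊕b5⊕b7⊕b9⊕b11⊕b13⊕b15 = 0⊕1⊕0⊕0⊕0⊕1⊕1⊕0 = 1
s2: b2⊕b3⊕b6⊕b7⊕b10⊕b11⊕b14⊕b15 = 0⊕1⊕1⊕0⊕1⊕1⊕0⊕0 = 0
s4: b4⊕b5⊕b6⊕b7⊕b12⊕b13⊕b14⊕b15 = 0⊕0⊕1⊕0⊕0⊕1⊕0⊕0 = 0
s8: b8⊕b9⊕b10⊕b11⊕b12⊕b13⊕b14⊕b15 = 0⊕0⊕1⊕1⊕0⊕1⊕0⊕0 = 1
Syndrome (s8...s1) = 1001 → position 9.

9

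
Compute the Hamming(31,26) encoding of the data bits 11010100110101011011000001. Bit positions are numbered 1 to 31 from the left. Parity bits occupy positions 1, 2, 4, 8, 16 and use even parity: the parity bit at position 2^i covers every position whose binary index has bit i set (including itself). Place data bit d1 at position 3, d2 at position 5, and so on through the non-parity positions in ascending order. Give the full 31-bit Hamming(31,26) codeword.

1111101001001101101011011000001

Place data bits at non-power-of-two positions: b3=1, b5=1, b6=0, b7=1, b9=0, b10=1, b11=0, b12=0, b13=1, b14=1, b15=0, b17=1, b18=0, b19=1, b20=0, b21=1, b22=1, b23=0, b24=1, b25=1, b26=0, b27=0, b28=0, b29=0, b30=0, b31=1.
p1 = XOR of data positions {3,5,7,9,11,13,15,17,19,21,23,25,27,29,31} = 1⊕1⊕1⊕0⊕0⊕1⊕0⊕1⊕1⊕1⊕0⊕1⊕0⊕0⊕1 = 1
p2 = XOR of data positions {3,6,7,10,11,14,15,18,19,22,23,26,27,30,31} = 1⊕0⊕1⊕1⊕0⊕1⊕0⊕0⊕1⊕1⊕0⊕0⊕0⊕0⊕1 = 1
p4 = XOR of data positions {5,6,7,12,13,14,15,20,21,22,23,28,29,30,31} = 1⊕0⊕1⊕0⊕1⊕1⊕0⊕0⊕1⊕1⊕0⊕0⊕0⊕0⊕1 = 1
p8 = XOR of data positions {9,10,11,12,13,14,15,24,25,26,27,28,29,30,31} = 0⊕1⊕0⊕0⊕1⊕1⊕0⊕1⊕1⊕0⊕0⊕0⊕0⊕0⊕1 = 0
p16 = XOR of data positions {17,18,19,20,21,22,23,24,25,26,27,28,29,30,31} = 1⊕0⊕1⊕0⊕1⊕1⊕0⊕1⊕1⊕0⊕0⊕0⊕0⊕0⊕1 = 1
Codeword b1..b31 = 1111101001001101101011011000001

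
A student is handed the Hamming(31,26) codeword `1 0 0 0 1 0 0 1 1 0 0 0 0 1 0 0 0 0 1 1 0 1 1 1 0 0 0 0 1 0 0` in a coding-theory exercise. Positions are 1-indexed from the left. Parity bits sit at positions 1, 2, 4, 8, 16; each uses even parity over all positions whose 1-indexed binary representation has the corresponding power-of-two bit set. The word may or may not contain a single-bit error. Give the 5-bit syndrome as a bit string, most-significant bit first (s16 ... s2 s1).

s1: b1⊕b3⊕b5⊕b7⊕b9⊕b11⊕b13⊕b15⊕b17⊕b19⊕b21⊕b23⊕b25⊕b27⊕b29⊕b31 = 1⊕0⊕1⊕0⊕1⊕0⊕0⊕0⊕0⊕1⊕0⊕1⊕0⊕0⊕1⊕0 = 0
s2: b2⊕b3⊕b6⊕b7⊕b10⊕b11⊕b14⊕b15⊕b18⊕b19⊕b22⊕b23⊕b26⊕b27⊕b30⊕b31 = 0⊕0⊕0⊕0⊕0⊕0⊕1⊕0⊕0⊕1⊕1⊕1⊕0⊕0⊕0⊕0 = 0
s4: b4⊕b5⊕b6⊕b7⊕b12⊕b13⊕b14⊕b15⊕b20⊕b21⊕b22⊕b23⊕b28⊕b29⊕b30⊕b31 = 0⊕1⊕0⊕0⊕0⊕0⊕1⊕0⊕1⊕0⊕1⊕1⊕0⊕1⊕0⊕0 = 0
s8: b8⊕b9⊕b10⊕b11⊕b12⊕b13⊕b14⊕b15⊕b24⊕b25⊕b26⊕b27⊕b28⊕b29⊕b30⊕b31 = 1⊕1⊕0⊕0⊕0⊕0⊕1⊕0⊕1⊕0⊕0⊕0⊕0⊕1⊕0⊕0 = 1
s16: b16⊕b17⊕b18⊕b19⊕b20⊕b21⊕b22⊕b23⊕b24⊕b25⊕b26⊕b27⊕b28⊕b29⊕b30⊕b31 = 0⊕0⊕0⊕1⊕1⊕0⊕1⊕1⊕1⊕0⊕0⊕0⊕0⊕1⊕0⊕0 = 0
Syndrome (s16...s1) = 01000 → position 8.

01000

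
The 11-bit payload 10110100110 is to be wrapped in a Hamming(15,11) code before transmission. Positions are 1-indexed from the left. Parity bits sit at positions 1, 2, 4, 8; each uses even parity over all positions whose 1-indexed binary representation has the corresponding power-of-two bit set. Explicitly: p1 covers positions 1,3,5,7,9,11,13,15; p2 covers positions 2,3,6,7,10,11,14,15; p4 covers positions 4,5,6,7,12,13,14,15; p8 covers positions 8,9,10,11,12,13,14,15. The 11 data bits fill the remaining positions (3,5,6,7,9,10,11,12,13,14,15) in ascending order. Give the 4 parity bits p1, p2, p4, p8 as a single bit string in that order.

Place data bits at non-power-of-two positions: b3=1, b5=0, b6=1, b7=1, b9=0, b10=1, b11=0, b12=0, b13=1, b14=1, b15=0.
p1 = XOR of data positions {3,5,7,9,11,13,15} = 1⊕0⊕1⊕0⊕0⊕1⊕0 = 1
p2 = XOR of data positions {3,6,7,10,11,14,15} = 1⊕1⊕1⊕1⊕0⊕1⊕0 = 1
p4 = XOR of data positions {5,6,7,12,13,14,15} = 0⊕1⊕1⊕0⊕1⊕1⊕0 = 0
p8 = XOR of data positions {9,10,11,12,13,14,15} = 0⊕1⊕0⊕0⊕1⊕1⊕0 = 1
Parity bits p1,p2,p4,p8 = 1101

1101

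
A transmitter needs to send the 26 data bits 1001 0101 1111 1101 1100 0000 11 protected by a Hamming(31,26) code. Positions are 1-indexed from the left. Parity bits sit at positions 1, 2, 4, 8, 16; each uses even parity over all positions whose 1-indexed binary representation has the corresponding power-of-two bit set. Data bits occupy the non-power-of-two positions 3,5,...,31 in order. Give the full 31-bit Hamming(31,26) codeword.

Place data bits at non-power-of-two positions: b3=1, b5=0, b6=0, b7=1, b9=0, b10=1, b11=0, b12=1, b13=1, b14=1, b15=1, b17=1, b18=1, b19=1, b20=0, b21=1, b22=1, b23=1, b24=0, b25=0, b26=0, b27=0, b28=0, b29=0, b30=1, b31=1.
p1 = XOR of data positions {3,5,7,9,11,13,15,17,19,21,23,25,27,29,31} = 1⊕0⊕1⊕0⊕0⊕1⊕1⊕1⊕1⊕1⊕1⊕0⊕0⊕0⊕1 = 1
p2 = XOR of data positions {3,6,7,10,11,14,15,18,19,22,23,26,27,30,31} = 1⊕0⊕1⊕1⊕0⊕1⊕1⊕1⊕1⊕1⊕1⊕0⊕0⊕1⊕1 = 1
p4 = XOR of data positions {5,6,7,12,13,14,15,20,21,22,23,28,29,30,31} = 0⊕0⊕1⊕1⊕1⊕1⊕1⊕0⊕1⊕1⊕1⊕0⊕0⊕1⊕1 = 0
p8 = XOR of data positions {9,10,11,12,13,14,15,24,25,26,27,28,29,30,31} = 0⊕1⊕0⊕1⊕1⊕1⊕1⊕0⊕0⊕0⊕0⊕0⊕0⊕1⊕1 = 1
p16 = XOR of data positions {17,18,19,20,21,22,23,24,25,26,27,28,29,30,31} = 1⊕1⊕1⊕0⊕1⊕1⊕1⊕0⊕0⊕0⊕0⊕0⊕0⊕1⊕1 = 0
Codeword b1..b31 = 1110001101011110111011100000011

1110001101011110111011100000011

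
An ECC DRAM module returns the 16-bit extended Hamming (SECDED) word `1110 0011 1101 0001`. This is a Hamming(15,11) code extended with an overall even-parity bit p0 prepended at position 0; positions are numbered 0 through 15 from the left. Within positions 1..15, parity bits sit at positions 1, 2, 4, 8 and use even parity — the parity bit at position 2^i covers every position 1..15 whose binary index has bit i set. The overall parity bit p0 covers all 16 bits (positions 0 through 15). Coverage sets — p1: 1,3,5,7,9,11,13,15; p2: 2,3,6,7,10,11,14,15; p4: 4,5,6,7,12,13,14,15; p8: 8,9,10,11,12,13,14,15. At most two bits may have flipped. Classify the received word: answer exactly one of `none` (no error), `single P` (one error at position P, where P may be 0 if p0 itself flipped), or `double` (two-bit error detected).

single 7

s1: b1⊕b3⊕b5⊕b7⊕b9⊕b11⊕b13⊕b15 = 1⊕0⊕0⊕1⊕1⊕1⊕0⊕1 = 1
s2: b2⊕b3⊕b6⊕b7⊕b10⊕b11⊕b14⊕b15 = 1⊕0⊕1⊕1⊕0⊕1⊕0⊕1 = 1
s4: b4⊕b5⊕b6⊕b7⊕b12⊕b13⊕b14⊕b15 = 0⊕0⊕1⊕1⊕0⊕0⊕0⊕1 = 1
s8: b8⊕b9⊕b10⊕b11⊕b12⊕b13⊕b14⊕b15 = 1⊕1⊕0⊕1⊕0⊕0⊕0⊕1 = 0
Syndrome (s8...s1) = 0111 → position 7.
Overall parity (XOR of all 16 bits, including p0): 1⊕1⊕1⊕0⊕0⊕0⊕1⊕1⊕1⊕1⊕0⊕1⊕0⊕0⊕0⊕1 = 1
Overall=1, syndrome position=7 → single-bit error at position 7.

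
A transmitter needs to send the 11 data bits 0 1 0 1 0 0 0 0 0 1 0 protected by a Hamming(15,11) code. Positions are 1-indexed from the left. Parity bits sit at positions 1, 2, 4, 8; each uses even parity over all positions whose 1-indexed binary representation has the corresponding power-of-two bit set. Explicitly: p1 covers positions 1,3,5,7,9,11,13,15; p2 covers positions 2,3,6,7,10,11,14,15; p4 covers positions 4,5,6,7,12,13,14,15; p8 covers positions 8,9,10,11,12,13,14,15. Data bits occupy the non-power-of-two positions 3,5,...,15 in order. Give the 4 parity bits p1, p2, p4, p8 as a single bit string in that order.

0011

Place data bits at non-power-of-two positions: b3=0, b5=1, b6=0, b7=1, b9=0, b10=0, b11=0, b12=0, b13=0, b14=1, b15=0.
p1 = XOR of data positions {3,5,7,9,11,13,15} = 0⊕1⊕1⊕0⊕0⊕0⊕0 = 0
p2 = XOR of data positions {3,6,7,10,11,14,15} = 0⊕0⊕1⊕0⊕0⊕1⊕0 = 0
p4 = XOR of data positions {5,6,7,12,13,14,15} = 1⊕0⊕1⊕0⊕0⊕1⊕0 = 1
p8 = XOR of data positions {9,10,11,12,13,14,15} = 0⊕0⊕0⊕0⊕0⊕1⊕0 = 1
Parity bits p1,p2,p4,p8 = 0011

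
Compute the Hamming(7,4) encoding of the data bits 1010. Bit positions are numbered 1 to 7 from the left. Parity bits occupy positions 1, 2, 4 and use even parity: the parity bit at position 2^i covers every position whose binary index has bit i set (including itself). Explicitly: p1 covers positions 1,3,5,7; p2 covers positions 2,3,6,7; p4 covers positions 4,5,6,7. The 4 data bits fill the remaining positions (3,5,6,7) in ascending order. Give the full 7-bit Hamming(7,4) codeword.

Place data bits at non-power-of-two positions: b3=1, b5=0, b6=1, b7=0.
p1 = XOR of data positions {3,5,7} = 1⊕0⊕0 = 1
p2 = XOR of data positions {3,6,7} = 1⊕1⊕0 = 0
p4 = XOR of data positions {5,6,7} = 0⊕1⊕0 = 1
Codeword b1..b7 = 1011010

1011010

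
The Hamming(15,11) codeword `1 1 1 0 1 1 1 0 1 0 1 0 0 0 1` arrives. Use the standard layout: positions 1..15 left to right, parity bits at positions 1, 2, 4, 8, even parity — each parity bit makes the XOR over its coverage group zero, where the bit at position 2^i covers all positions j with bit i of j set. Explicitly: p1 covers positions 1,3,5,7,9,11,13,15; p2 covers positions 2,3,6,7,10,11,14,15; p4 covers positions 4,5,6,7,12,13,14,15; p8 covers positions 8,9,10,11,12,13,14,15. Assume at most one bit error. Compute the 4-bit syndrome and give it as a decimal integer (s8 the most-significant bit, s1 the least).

9

s1: b1⊕b3⊕b5⊕b7⊕b9⊕b11⊕b13⊕b15 = 1⊕1⊕1⊕1⊕1⊕1⊕0⊕1 = 1
s2: b2⊕b3⊕b6⊕b7⊕b10⊕b11⊕b14⊕b15 = 1⊕1⊕1⊕1⊕0⊕1⊕0⊕1 = 0
s4: b4⊕b5⊕b6⊕b7⊕b12⊕b13⊕b14⊕b15 = 0⊕1⊕1⊕1⊕0⊕0⊕0⊕1 = 0
s8: b8⊕b9⊕b10⊕b11⊕b12⊕b13⊕b14⊕b15 = 0⊕1⊕0⊕1⊕0⊕0⊕0⊕1 = 1
Syndrome (s8...s1) = 1001 → position 9.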